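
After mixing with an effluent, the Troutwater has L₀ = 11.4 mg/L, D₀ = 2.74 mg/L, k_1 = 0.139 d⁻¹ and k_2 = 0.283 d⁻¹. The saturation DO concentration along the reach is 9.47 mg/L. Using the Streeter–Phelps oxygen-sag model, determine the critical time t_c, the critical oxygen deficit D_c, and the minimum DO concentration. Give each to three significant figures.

At the critical point dD/dt = 0, so k_1 L₀ e^(−k_1 t) = k_2 D. Substituting D(t) from the Streeter–Phelps equation and solving for t gives
t_c = ln[(k_2/k_1)(1 − D₀(k_2−k_1)/(k_1 L₀))] / (k_2−k_1).
Here k_2−k_1 = 0.1440 d⁻¹ and 1 − D₀(k_2−k_1)/(k_1 L₀) = 1 − 2.74×0.1440/(0.139×11.4) = 0.7510, so
t_c = ln(2.036 × 0.7510) / 0.1440 = 0.4246 / 0.1440 = 2.949 d.
L(t_c) = L₀ e^(−k_1 t_c) = 11.4 × 0.6637 = 7.566 mg/L, and at the critical point k_2 D_c = k_1 L, so D_c = (0.139/0.283) × 7.566 = 3.716 mg/L.
Minimum DO = C_s − D_c = 9.47 − 3.716 = 5.754 mg/L.

t_c ≈ 2.95 d; D_c ≈ 3.72 mg/L; min DO ≈ 5.75 mg/L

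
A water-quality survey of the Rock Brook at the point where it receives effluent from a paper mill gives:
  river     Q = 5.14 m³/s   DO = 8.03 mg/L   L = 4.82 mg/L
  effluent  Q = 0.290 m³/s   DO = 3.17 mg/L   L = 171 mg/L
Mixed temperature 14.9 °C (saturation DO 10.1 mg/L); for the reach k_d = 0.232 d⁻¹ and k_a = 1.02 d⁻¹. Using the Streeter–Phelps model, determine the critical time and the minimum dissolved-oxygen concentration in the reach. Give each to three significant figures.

Mixed DO = (5.14×8.03 + 0.290×3.17)/(5.14+0.290) = 42.19/5.430 = 7.770 mg/L.
Mixed L₀ = (5.14×4.82 + 0.290×171)/(5.430) = 74.36/5.430 = 13.70 mg/L.
Initial deficit D₀ = C_s − DO₀ = 10.1 − 7.770 = 2.330 mg/L.
t_c = (1/0.7880) ln[(1.02/0.232)(1 − 2.330×0.7880/(0.232×13.70))] = 1.269 × ln(1.856) = 0.7851 d.
D_c = (0.232/1.02) × 13.70 × e^(−0.232×0.7851) = 0.2275 × 13.70 × 0.8335 = 2.596 mg/L.
Minimum DO = 10.1 − 2.596 = 7.504 mg/L.

t_c ≈ 0.785 d; minimum DO ≈ 7.50 mg/L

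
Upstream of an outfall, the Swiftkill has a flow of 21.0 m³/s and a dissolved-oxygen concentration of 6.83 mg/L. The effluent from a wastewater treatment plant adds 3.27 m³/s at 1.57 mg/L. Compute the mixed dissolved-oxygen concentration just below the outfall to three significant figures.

Flow-weighted mixing: C = (Q_r C_r + Q_w C_w)/(Q_r + Q_w)
= (21.0×6.83 + 3.27×1.57)/(21.0 + 3.27) = 148.6/24.27 = 6.121 mg/L.

6.12 mg/L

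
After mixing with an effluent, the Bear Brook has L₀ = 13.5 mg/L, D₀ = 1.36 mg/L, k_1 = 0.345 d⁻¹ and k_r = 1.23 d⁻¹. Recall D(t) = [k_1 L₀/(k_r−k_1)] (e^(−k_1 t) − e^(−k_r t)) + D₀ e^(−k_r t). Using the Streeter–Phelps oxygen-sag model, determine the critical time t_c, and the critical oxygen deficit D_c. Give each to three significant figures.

t_c = [1/(k_r−k_1)] ln[(k_r/k_1)(1 − D₀(k_r−k_1)/(k_1 L₀))]
= [1/(1.23−0.345)] ln[(1.23/0.345)(1 − 1.36×0.8850/(0.345×13.5))]
= (1/0.8850) ln[3.565 × 0.7416] = 1.130 × ln(2.644) = 1.130 × 0.9723 = 1.099 d.
D_c = (k_1/k_r) L₀ e^(−k_1 t_c) = (0.345/1.23) × 13.5 × e^(−0.345×1.099) = 0.2805 × 13.5 × 0.6845 = 2.592 mg/L.

t_c ≈ 1.10 d; D_c ≈ 2.59 mg/L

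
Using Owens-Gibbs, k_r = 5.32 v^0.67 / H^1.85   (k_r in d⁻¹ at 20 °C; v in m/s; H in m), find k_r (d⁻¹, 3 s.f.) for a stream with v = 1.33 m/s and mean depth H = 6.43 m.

k_r ≈ 0.206 d⁻¹

k_r = 5.32 × 1.33^0.67 / 6.43^1.85 = 5.32 × 1.211 / 31.27 = 0.2059 d⁻¹.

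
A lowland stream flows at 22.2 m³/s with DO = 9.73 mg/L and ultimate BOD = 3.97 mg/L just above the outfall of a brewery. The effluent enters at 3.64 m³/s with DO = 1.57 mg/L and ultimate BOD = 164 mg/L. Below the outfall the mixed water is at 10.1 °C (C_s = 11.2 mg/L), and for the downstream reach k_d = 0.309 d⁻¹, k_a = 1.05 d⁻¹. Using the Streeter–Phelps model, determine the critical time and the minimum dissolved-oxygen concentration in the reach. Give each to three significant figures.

Mixed DO = (22.2×9.73 + 3.64×1.57)/(22.2+3.64) = 221.7/25.84 = 8.581 mg/L.
Mixed L₀ = (22.2×3.97 + 3.64×164)/(25.84) = 685.1/25.84 = 26.51 mg/L.
Initial deficit D₀ = C_s − DO₀ = 11.2 − 8.581 = 2.619 mg/L.
t_c = (1/0.7410) ln[(1.05/0.309)(1 − 2.619×0.7410/(0.309×26.51))] = 1.350 × ln(2.593) = 1.286 d.
D_c = (0.309/1.05) × 26.51 × e^(−0.309×1.286) = 0.2943 × 26.51 × 0.6721 = 5.244 mg/L.
Minimum DO = 11.2 − 5.244 = 5.956 mg/L.

t_c ≈ 1.29 d; minimum DO ≈ 5.96 mg/L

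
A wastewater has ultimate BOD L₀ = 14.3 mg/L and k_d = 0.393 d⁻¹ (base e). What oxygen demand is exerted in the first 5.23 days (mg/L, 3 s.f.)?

y_t = L₀(1 − e^(−k_d t)) = 14.3 × (1 − e^(−0.393×5.23))
= 14.3 × (1 − 0.1280) = 14.3 × 0.8720 = 12.47 mg/L.

y ≈ 12.5 mg/L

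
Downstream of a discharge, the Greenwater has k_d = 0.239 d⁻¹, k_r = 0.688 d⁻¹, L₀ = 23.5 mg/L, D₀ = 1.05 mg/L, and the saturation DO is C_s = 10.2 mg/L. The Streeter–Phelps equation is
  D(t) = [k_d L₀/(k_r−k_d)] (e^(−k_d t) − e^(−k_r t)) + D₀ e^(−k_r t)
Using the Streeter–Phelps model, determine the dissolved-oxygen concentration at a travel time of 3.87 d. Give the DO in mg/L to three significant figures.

DO ≈ 6.04 mg/L

k_d L₀/(k_r−k_d) = 0.239×23.5/(0.688−0.239) = 5.616/0.4490 = 12.51 mg/L.
e^(−k_d t) = e^(−0.239×3.870) = 0.3966; e^(−k_r t) = e^(−0.688×3.870) = 0.06977.
D = 12.51 × (0.3966 − 0.06977) + 1.05 × 0.06977 = 4.088 + 0.07326 = 4.161 mg/L.
DO = C_s − D = 10.2 − 4.161 = 6.039 mg/L.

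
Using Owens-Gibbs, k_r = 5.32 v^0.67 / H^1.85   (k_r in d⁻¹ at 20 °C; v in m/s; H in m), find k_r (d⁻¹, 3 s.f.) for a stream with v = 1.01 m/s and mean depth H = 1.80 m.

k_r ≈ 1.81 d⁻¹

k_r = 5.32 × 1.01^0.67 / 1.80^1.85 = 5.32 × 1.007 / 2.967 = 1.805 d⁻¹.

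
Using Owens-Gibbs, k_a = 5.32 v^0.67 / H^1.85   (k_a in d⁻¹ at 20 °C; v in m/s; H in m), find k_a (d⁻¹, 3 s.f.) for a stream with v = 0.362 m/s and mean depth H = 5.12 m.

k_a = 5.32 × 0.362^0.67 / 5.12^1.85 = 5.32 × 0.5062 / 20.52 = 0.1312 d⁻¹.

k_a ≈ 0.131 d⁻¹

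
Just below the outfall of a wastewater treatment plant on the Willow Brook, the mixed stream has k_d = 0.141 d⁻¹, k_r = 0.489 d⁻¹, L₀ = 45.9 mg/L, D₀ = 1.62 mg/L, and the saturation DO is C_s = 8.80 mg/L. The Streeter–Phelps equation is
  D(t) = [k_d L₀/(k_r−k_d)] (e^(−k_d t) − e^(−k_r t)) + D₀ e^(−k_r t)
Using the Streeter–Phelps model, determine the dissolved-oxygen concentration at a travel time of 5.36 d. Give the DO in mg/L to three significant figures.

k_d L₀/(k_r−k_d) = 0.141×45.9/(0.489−0.141) = 6.472/0.3480 = 18.60 mg/L.
e^(−k_d t) = e^(−0.141×5.360) = 0.4697; e^(−k_r t) = e^(−0.489×5.360) = 0.07273.
D = 18.60 × (0.4697 − 0.07273) + 1.62 × 0.07273 = 7.382 + 0.1178 = 7.500 mg/L.
DO = C_s − D = 8.80 − 7.500 = 1.300 mg/L.

DO ≈ 1.30 mg/L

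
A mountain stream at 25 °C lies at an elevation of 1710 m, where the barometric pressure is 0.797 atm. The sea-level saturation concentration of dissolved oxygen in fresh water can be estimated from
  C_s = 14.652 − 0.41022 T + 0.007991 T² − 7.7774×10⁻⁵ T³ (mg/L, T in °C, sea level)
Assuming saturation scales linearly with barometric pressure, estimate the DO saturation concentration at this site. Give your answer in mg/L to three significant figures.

C_s ≈ 6.52 mg/L

At sea level: C_s = 14.652 − 0.41022×25 + 0.007991×25² − 7.7774×10⁻⁵×25³ = 8.176 mg/L.
Pressure correction: C_s' = 8.176 × 0.797 = 6.516 mg/L.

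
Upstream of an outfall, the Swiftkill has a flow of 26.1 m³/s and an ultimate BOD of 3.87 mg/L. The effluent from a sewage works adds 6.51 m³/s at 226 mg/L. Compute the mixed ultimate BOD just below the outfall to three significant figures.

48.2 mg/L

Flow-weighted mixing: C = (Q_r C_r + Q_w C_w)/(Q_r + Q_w)
= (26.1×3.87 + 6.51×226)/(26.1 + 6.51) = 1572/32.61 = 48.21 mg/L.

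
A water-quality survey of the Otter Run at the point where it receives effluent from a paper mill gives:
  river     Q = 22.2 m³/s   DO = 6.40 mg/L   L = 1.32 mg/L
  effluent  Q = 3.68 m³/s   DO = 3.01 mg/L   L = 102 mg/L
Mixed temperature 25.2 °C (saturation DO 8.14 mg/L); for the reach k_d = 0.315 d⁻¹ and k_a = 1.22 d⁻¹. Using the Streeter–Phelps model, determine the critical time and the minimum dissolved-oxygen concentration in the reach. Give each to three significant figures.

t_c ≈ 0.916 d; minimum DO ≈ 5.12 mg/L

Mixed DO = (22.2×6.40 + 3.68×3.01)/(22.2+3.68) = 153.2/25.88 = 5.918 mg/L.
Mixed L₀ = (22.2×1.32 + 3.68×102)/(25.88) = 404.7/25.88 = 15.64 mg/L.
Initial deficit D₀ = C_s − DO₀ = 8.14 − 5.918 = 2.222 mg/L.
t_c = (1/0.9050) ln[(1.22/0.315)(1 − 2.222×0.9050/(0.315×15.64))] = 1.105 × ln(2.292) = 0.9164 d.
D_c = (0.315/1.22) × 15.64 × e^(−0.315×0.9164) = 0.2582 × 15.64 × 0.7493 = 3.025 mg/L.
Minimum DO = 8.14 − 3.025 = 5.115 mg/L.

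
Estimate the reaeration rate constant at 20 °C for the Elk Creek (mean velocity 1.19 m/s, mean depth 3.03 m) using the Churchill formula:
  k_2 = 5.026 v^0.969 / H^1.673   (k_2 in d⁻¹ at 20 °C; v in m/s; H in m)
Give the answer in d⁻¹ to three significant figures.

k_2 = 5.026 × 1.19^0.969 / 3.03^1.673 = 5.026 × 1.184 / 6.389 = 0.9311 d⁻¹.

k_2 ≈ 0.931 d⁻¹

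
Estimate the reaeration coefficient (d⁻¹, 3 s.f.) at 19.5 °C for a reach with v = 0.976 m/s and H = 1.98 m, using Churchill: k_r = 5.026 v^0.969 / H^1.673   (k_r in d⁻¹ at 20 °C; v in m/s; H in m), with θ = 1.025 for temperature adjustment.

k_r(20) = 5.026 × 0.976^0.969 / 1.98^1.673 = 5.026 × 0.9767 / 3.136 = 1.566 d⁻¹.
k_r(19.5) = 1.566 × 1.025^(19.5−20) = 1.566 × 0.9877 = 1.546 d⁻¹.

k_r ≈ 1.55 d⁻¹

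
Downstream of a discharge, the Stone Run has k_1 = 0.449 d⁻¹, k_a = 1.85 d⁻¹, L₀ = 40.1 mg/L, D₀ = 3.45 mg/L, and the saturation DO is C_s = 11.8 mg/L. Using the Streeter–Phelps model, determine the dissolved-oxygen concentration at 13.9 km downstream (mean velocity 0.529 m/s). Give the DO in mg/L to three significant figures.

DO ≈ 5.94 mg/L

Travel time t = x/v = 13.9 km / (0.529 m/s) = 13900 m / 0.529 m/s = 26280 s = 0.3041 d.
k_1 L₀/(k_a−k_1) = 0.449×40.1/(1.85−0.449) = 18.00/1.401 = 12.85 mg/L.
e^(−k_1 t) = e^(−0.449×0.3041) = 0.8724; e^(−k_a t) = e^(−1.85×0.3041) = 0.5697.
D = 12.85 × (0.8724 − 0.5697) + 3.45 × 0.5697 = 3.889 + 1.966 = 5.855 mg/L.
DO = C_s − D = 11.8 − 5.855 = 5.945 mg/L.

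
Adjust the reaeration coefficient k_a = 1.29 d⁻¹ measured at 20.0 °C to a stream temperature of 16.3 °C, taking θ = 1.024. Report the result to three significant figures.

k_a(T₂) = k_a(T₁) · θ^(T₂−T₁) = 1.29 × 1.024^(16.3−20.0)
= 1.29 × 1.024^-3.70 = 1.29 × 0.9160 = 1.182 d⁻¹.

k_a ≈ 1.18 d⁻¹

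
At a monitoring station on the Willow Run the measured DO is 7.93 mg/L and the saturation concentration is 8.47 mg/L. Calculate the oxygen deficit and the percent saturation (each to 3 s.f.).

D = C_s − C = 8.47 − 7.93 = 0.540 mg/L.
% saturation = 7.93/8.47 × 100 = 93.6 %.

D ≈ 0.540 mg/L; 93.6 % saturation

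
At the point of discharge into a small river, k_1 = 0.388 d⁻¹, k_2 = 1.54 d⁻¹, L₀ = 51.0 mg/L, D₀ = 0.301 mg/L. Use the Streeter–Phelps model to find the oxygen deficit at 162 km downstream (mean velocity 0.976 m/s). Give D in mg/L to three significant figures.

Travel time t = x/v = 162 km / (0.976 m/s) = 162000 m / 0.976 m/s = 166000 s = 1.921 d.
k_1 L₀/(k_2−k_1) = 0.388×51.0/(1.54−0.388) = 19.79/1.152 = 17.18 mg/L.
e^(−k_1 t) = e^(−0.388×1.921) = 0.4745; e^(−k_2 t) = e^(−1.54×1.921) = 0.05190.
D = 17.18 × (0.4745 − 0.05190) + 0.301 × 0.05190 = 7.260 + 0.01562 = 7.276 mg/L.

D ≈ 7.28 mg/L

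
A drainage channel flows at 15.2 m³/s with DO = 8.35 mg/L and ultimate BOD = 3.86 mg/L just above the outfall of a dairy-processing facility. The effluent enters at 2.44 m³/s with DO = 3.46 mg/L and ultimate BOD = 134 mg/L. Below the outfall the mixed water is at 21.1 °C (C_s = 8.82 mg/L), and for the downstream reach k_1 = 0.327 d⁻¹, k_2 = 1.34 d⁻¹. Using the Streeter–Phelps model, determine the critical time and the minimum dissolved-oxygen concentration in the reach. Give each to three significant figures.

t_c ≈ 1.22 d; minimum DO ≈ 5.24 mg/L

Mixed DO = (15.2×8.35 + 2.44×3.46)/(15.2+2.44) = 135.4/17.64 = 7.674 mg/L.
Mixed L₀ = (15.2×3.86 + 2.44×134)/(17.64) = 385.6/17.64 = 21.86 mg/L.
Initial deficit D₀ = C_s − DO₀ = 8.82 − 7.674 = 1.146 mg/L.
t_c = (1/1.013) ln[(1.34/0.327)(1 − 1.146×1.013/(0.327×21.86))] = 0.9872 × ln(3.432) = 1.217 d.
D_c = (0.327/1.34) × 21.86 × e^(−0.327×1.217) = 0.2440 × 21.86 × 0.6716 = 3.583 mg/L.
Minimum DO = 8.82 − 3.583 = 5.237 mg/L.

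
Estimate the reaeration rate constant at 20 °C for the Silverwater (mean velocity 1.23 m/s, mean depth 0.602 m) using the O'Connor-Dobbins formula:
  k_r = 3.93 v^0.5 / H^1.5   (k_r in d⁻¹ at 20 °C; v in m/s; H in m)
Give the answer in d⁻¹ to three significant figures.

k_r ≈ 9.33 d⁻¹

k_r = 3.93 × 1.23^0.5 / 0.602^1.5 = 3.93 × 1.109 / 0.4671 = 9.331 d⁻¹.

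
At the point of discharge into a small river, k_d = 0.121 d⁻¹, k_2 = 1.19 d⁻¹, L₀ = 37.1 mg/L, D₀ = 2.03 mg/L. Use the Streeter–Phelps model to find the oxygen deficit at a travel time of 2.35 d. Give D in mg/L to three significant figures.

D ≈ 3.03 mg/L

k_d L₀/(k_2−k_d) = 0.121×37.1/(1.19−0.121) = 4.489/1.069 = 4.199 mg/L.
e^(−k_d t) = e^(−0.121×2.350) = 0.7525; e^(−k_2 t) = e^(−1.19×2.350) = 0.06102.
D = 4.199 × (0.7525 − 0.06102) + 2.03 × 0.06102 = 2.904 + 0.1239 = 3.028 mg/L.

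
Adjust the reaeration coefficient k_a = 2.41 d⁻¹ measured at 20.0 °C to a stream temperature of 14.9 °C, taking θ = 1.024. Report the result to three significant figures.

k_a ≈ 2.14 d⁻¹

k_a(T₂) = k_a(T₁) · θ^(T₂−T₁) = 2.41 × 1.024^(14.9−20.0)
= 2.41 × 1.024^-5.10 = 2.41 × 0.8861 = 2.135 d⁻¹.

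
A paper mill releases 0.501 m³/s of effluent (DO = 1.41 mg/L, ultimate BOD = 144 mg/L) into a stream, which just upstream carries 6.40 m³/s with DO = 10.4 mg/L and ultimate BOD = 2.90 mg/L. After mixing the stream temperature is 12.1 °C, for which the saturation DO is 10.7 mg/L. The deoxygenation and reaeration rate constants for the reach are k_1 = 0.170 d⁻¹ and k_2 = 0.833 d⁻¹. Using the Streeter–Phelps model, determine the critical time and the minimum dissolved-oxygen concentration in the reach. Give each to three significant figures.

Mixed DO = (6.40×10.4 + 0.501×1.41)/(6.40+0.501) = 67.27/6.901 = 9.747 mg/L.
Mixed L₀ = (6.40×2.90 + 0.501×144)/(6.901) = 90.70/6.901 = 13.14 mg/L.
Initial deficit D₀ = C_s − DO₀ = 10.7 − 9.747 = 0.9527 mg/L.
t_c = (1/0.6630) ln[(0.833/0.170)(1 − 0.9527×0.6630/(0.170×13.14))] = 1.508 × ln(3.515) = 1.896 d.
D_c = (0.170/0.833) × 13.14 × e^(−0.170×1.896) = 0.2041 × 13.14 × 0.7245 = 1.943 mg/L.
Minimum DO = 10.7 − 1.943 = 8.757 mg/L.

t_c ≈ 1.90 d; minimum DO ≈ 8.76 mg/L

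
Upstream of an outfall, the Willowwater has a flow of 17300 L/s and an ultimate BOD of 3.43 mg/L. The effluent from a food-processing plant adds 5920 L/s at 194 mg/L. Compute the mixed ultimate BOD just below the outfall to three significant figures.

52.0 mg/L

Flow-weighted mixing: C = (Q_r C_r + Q_w C_w)/(Q_r + Q_w)
= (17300×3.43 + 5920×194)/(17300 + 5920) = 1.208×10^6/23220 = 52.02 mg/L.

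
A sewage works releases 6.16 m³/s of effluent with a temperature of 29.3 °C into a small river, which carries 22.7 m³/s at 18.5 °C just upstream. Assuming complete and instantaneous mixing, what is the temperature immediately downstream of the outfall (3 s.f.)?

20.8 °C

Flow-weighted mixing: C = (Q_r C_r + Q_w C_w)/(Q_r + Q_w)
= (22.7×18.5 + 6.16×29.3)/(22.7 + 6.16) = 600.4/28.86 = 20.81 °C.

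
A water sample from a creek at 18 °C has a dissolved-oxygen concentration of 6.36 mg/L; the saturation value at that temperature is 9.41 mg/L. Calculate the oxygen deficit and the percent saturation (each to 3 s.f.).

D ≈ 3.05 mg/L; 67.6 % saturation

D = C_s − C = 9.41 − 6.36 = 3.05 mg/L.
% saturation = 6.36/9.41 × 100 = 67.6 %.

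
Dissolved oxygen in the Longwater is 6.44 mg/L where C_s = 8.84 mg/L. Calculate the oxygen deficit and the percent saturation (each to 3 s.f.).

D = C_s − C = 8.84 − 6.44 = 2.40 mg/L.
% saturation = 6.44/8.84 × 100 = 72.9 %.

D ≈ 2.40 mg/L; 72.9 % saturation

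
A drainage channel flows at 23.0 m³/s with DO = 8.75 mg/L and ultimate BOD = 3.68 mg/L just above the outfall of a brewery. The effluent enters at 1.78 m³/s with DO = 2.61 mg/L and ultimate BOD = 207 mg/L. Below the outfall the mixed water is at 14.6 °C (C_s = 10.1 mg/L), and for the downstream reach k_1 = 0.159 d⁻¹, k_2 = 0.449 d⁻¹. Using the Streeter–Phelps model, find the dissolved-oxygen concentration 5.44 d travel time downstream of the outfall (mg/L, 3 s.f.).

DO ≈ 6.59 mg/L

Mixed DO = (23.0×8.75 + 1.78×2.61)/(23.0+1.78) = 205.9/24.78 = 8.309 mg/L.
Mixed L₀ = (23.0×3.68 + 1.78×207)/(24.78) = 453.1/24.78 = 18.28 mg/L.
Initial deficit D₀ = C_s − DO₀ = 10.1 − 8.309 = 1.791 mg/L.
D(5.44) = [0.159×18.28/(0.449−0.159)](e^(−0.159×5.44) − e^(−0.449×5.44)) + 1.791 e^(−0.449×5.44)
= 10.03 × (0.4211 − 0.08694) + 1.791 × 0.08694 = 3.505 mg/L.
DO = 10.1 − 3.505 = 6.595 mg/L.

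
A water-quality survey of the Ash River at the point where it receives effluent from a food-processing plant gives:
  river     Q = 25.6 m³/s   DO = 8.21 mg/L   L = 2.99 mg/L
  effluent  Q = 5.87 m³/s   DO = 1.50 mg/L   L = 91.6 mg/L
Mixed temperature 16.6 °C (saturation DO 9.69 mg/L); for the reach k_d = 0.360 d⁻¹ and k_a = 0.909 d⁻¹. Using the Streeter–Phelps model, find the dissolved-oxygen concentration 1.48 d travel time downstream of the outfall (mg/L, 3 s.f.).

DO ≈ 4.80 mg/L

Mixed DO = (25.6×8.21 + 5.87×1.50)/(25.6+5.87) = 219.0/31.47 = 6.958 mg/L.
Mixed L₀ = (25.6×2.99 + 5.87×91.6)/(31.47) = 614.2/31.47 = 19.52 mg/L.
Initial deficit D₀ = C_s − DO₀ = 9.69 − 6.958 = 2.732 mg/L.
D(1.48) = [0.360×19.52/(0.909−0.360)](e^(−0.360×1.48) − e^(−0.909×1.48)) + 2.732 e^(−0.909×1.48)
= 12.80 × (0.5870 − 0.2605) + 2.732 × 0.2605 = 4.890 mg/L.
DO = 9.69 − 4.890 = 4.800 mg/L.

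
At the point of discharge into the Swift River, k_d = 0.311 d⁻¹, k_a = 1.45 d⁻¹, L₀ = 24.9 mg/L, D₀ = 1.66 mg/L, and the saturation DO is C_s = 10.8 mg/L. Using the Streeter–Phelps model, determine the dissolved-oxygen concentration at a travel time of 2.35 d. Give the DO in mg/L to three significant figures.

DO ≈ 7.70 mg/L

k_d L₀/(k_a−k_d) = 0.311×24.9/(1.45−0.311) = 7.744/1.139 = 6.799 mg/L.
e^(−k_d t) = e^(−0.311×2.350) = 0.4815; e^(−k_a t) = e^(−1.45×2.350) = 0.03312.
D = 6.799 × (0.4815 − 0.03312) + 1.66 × 0.03312 = 3.048 + 0.05499 = 3.103 mg/L.
DO = C_s − D = 10.8 − 3.103 = 7.697 mg/L.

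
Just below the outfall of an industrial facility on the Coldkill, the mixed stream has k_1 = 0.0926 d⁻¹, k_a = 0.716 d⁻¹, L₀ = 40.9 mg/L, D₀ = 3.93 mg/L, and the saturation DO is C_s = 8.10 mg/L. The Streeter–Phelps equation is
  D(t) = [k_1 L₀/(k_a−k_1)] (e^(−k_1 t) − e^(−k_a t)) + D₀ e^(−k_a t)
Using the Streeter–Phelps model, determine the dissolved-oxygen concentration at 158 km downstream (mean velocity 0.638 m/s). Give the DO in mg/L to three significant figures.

Travel time t = x/v = 158 km / (0.638 m/s) = 158000 m / 0.638 m/s = 247600 s = 2.866 d.
k_1 L₀/(k_a−k_1) = 0.0926×40.9/(0.716−0.0926) = 3.787/0.6234 = 6.075 mg/L.
e^(−k_1 t) = e^(−0.0926×2.866) = 0.7669; e^(−k_a t) = e^(−0.716×2.866) = 0.1284.
D = 6.075 × (0.7669 − 0.1284) + 3.93 × 0.1284 = 3.879 + 0.5048 = 4.383 mg/L.
DO = C_s − D = 8.10 − 4.383 = 3.717 mg/L.

DO ≈ 3.72 mg/L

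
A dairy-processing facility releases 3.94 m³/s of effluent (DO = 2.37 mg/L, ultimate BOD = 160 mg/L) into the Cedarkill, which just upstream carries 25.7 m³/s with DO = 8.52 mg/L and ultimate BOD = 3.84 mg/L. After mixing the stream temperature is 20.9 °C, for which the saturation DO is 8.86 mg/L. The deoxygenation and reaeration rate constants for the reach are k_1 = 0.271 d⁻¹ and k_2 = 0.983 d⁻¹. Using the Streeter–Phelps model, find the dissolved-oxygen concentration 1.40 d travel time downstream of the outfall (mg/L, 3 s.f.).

DO ≈ 4.53 mg/L

Mixed DO = (25.7×8.52 + 3.94×2.37)/(25.7+3.94) = 228.3/29.64 = 7.702 mg/L.
Mixed L₀ = (25.7×3.84 + 3.94×160)/(29.64) = 729.1/29.64 = 24.60 mg/L.
Initial deficit D₀ = C_s − DO₀ = 8.86 − 7.702 = 1.158 mg/L.
D(1.40) = [0.271×24.60/(0.983−0.271)](e^(−0.271×1.40) − e^(−0.983×1.40)) + 1.158 e^(−0.983×1.40)
= 9.362 × (0.6843 − 0.2525) + 1.158 × 0.2525 = 4.334 mg/L.
DO = 8.86 − 4.334 = 4.526 mg/L.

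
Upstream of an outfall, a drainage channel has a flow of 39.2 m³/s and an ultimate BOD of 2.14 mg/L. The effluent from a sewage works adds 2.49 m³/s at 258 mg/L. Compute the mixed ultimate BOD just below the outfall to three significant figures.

Flow-weighted mixing: C = (Q_r C_r + Q_w C_w)/(Q_r + Q_w)
= (39.2×2.14 + 2.49×258)/(39.2 + 2.49) = 726.3/41.69 = 17.42 mg/L.

17.4 mg/L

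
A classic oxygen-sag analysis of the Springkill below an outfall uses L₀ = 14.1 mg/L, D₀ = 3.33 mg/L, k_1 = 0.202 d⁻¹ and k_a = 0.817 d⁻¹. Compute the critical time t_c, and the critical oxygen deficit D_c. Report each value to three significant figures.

t_c ≈ 0.208 d; D_c ≈ 3.34 mg/L

At the critical point dD/dt = 0, so k_1 L₀ e^(−k_1 t) = k_a D. Substituting D(t) from the Streeter–Phelps equation and solving for t gives
t_c = ln[(k_a/k_1)(1 − D₀(k_a−k_1)/(k_1 L₀))] / (k_a−k_1).
Here k_a−k_1 = 0.6150 d⁻¹ and 1 − D₀(k_a−k_1)/(k_1 L₀) = 1 − 3.33×0.6150/(0.202×14.1) = 0.2810, so
t_c = ln(4.045 × 0.2810) / 0.6150 = 0.1279 / 0.6150 = 0.2079 d.
L(t_c) = L₀ e^(−k_1 t_c) = 14.1 × 0.9589 = 13.52 mg/L, and at the critical point k_a D_c = k_1 L, so D_c = (0.202/0.817) × 13.52 = 3.343 mg/L.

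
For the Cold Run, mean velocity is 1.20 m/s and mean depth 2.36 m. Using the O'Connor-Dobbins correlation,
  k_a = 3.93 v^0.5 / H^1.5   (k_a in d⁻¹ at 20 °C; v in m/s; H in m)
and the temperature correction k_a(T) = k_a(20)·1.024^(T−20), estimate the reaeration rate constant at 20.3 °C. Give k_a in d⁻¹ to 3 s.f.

k_a(20) = 3.93 × 1.20^0.5 / 2.36^1.5 = 3.93 × 1.095 / 3.626 = 1.187 d⁻¹.
k_a(20.3) = 1.187 × 1.024^(20.3−20) = 1.187 × 1.007 = 1.196 d⁻¹.

k_a ≈ 1.20 d⁻¹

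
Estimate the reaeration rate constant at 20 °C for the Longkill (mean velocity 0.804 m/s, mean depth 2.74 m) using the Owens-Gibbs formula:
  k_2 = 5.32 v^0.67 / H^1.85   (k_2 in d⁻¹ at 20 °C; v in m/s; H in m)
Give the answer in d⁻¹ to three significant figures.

k_2 ≈ 0.712 d⁻¹

k_2 = 5.32 × 0.804^0.67 / 2.74^1.85 = 5.32 × 0.8640 / 6.454 = 0.7122 d⁻¹.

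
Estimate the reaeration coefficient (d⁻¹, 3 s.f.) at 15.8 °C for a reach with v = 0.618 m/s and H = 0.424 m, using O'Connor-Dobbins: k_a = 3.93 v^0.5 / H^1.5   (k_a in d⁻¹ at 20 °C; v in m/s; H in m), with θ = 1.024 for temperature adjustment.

k_a(20) = 3.93 × 0.618^0.5 / 0.424^1.5 = 3.93 × 0.7861 / 0.2761 = 11.19 d⁻¹.
k_a(15.8) = 11.19 × 1.024^(15.8−20) = 11.19 × 0.9052 = 10.13 d⁻¹.

k_a ≈ 10.1 d⁻¹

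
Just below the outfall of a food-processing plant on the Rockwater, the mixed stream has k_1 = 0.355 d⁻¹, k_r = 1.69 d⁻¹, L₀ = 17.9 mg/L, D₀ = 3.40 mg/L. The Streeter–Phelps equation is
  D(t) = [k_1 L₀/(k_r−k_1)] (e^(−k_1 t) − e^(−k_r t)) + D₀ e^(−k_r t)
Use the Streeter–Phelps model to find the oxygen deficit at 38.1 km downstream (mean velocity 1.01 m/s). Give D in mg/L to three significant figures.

Travel time t = x/v = 38.1 km / (1.01 m/s) = 38100 m / 1.01 m/s = 37720 s = 0.4366 d.
k_1 L₀/(k_r−k_1) = 0.355×17.9/(1.69−0.355) = 6.354/1.335 = 4.760 mg/L.
e^(−k_1 t) = e^(−0.355×0.4366) = 0.8564; e^(−k_r t) = e^(−1.69×0.4366) = 0.4781.
D = 4.760 × (0.8564 − 0.4781) + 3.40 × 0.4781 = 1.801 + 1.626 = 3.426 mg/L.

D ≈ 3.43 mg/L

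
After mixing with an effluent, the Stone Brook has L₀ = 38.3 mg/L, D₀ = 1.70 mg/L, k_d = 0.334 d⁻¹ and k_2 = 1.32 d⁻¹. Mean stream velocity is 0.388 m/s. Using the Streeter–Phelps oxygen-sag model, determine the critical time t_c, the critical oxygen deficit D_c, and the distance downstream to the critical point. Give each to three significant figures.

With k_2/k_d = 3.952 and 1 − D₀(k_2−k_d)/(k_d L₀) = 0.8690,
t_c = ln(3.952 × 0.8690) / (1.32 − 0.334) = ln(3.434) / 0.9860 = 1.234/0.9860 = 1.251 d.
L(t_c) = L₀ e^(−k_d t_c) = 38.3 × 0.6584 = 25.22 mg/L, and at the critical point k_2 D_c = k_d L, so D_c = (0.334/1.32) × 25.22 = 6.381 mg/L.
x_c = v t_c = 0.388 m/s × 1.251 d × 86400 s/d = 41950 m ≈ 41.9 km.

t_c ≈ 1.25 d; D_c ≈ 6.38 mg/L; x_c ≈ 41.9 km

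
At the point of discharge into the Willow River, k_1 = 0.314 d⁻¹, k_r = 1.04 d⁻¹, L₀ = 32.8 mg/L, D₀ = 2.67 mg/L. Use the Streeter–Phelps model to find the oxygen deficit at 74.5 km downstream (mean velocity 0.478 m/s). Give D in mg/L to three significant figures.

Travel time t = x/v = 74.5 km / (0.478 m/s) = 74500 m / 0.478 m/s = 155900 s = 1.804 d.
k_1 L₀/(k_r−k_1) = 0.314×32.8/(1.04−0.314) = 10.30/0.7260 = 14.19 mg/L.
e^(−k_1 t) = e^(−0.314×1.804) = 0.5675; e^(−k_r t) = e^(−1.04×1.804) = 0.1532.
D = 14.19 × (0.5675 − 0.1532) + 2.67 × 0.1532 = 5.878 + 0.4090 = 6.287 mg/L.

D ≈ 6.29 mg/L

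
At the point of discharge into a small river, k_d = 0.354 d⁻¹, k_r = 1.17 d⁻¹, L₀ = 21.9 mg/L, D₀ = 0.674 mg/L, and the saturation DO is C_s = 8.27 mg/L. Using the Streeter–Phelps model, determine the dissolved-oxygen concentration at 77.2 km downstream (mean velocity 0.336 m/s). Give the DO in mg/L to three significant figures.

Travel time t = x/v = 77.2 km / (0.336 m/s) = 77200 m / 0.336 m/s = 229800 s = 2.659 d.
k_d L₀/(k_r−k_d) = 0.354×21.9/(1.17−0.354) = 7.753/0.8160 = 9.501 mg/L.
e^(−k_d t) = e^(−0.354×2.659) = 0.3901; e^(−k_r t) = e^(−1.17×2.659) = 0.04454.
D = 9.501 × (0.3901 − 0.04454) + 0.674 × 0.04454 = 3.283 + 0.03002 = 3.313 mg/L.
DO = C_s − D = 8.27 − 3.313 = 4.957 mg/L.

DO ≈ 4.96 mg/L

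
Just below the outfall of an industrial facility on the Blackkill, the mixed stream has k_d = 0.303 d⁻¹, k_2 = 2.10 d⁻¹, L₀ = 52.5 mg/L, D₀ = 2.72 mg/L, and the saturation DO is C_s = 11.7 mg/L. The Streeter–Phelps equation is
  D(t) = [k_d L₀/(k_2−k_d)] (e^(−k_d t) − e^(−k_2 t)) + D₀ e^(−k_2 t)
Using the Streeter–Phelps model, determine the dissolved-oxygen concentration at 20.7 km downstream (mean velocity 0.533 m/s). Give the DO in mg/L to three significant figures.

DO ≈ 6.36 mg/L

Travel time t = x/v = 20.7 km / (0.533 m/s) = 20700 m / 0.533 m/s = 38840 s = 0.4495 d.
k_d L₀/(k_2−k_d) = 0.303×52.5/(2.10−0.303) = 15.91/1.797 = 8.852 mg/L.
e^(−k_d t) = e^(−0.303×0.4495) = 0.8727; e^(−k_2 t) = e^(−2.10×0.4495) = 0.3891.
D = 8.852 × (0.8727 − 0.3891) + 2.72 × 0.3891 = 4.281 + 1.058 = 5.339 mg/L.
DO = C_s − D = 11.7 − 5.339 = 6.361 mg/L.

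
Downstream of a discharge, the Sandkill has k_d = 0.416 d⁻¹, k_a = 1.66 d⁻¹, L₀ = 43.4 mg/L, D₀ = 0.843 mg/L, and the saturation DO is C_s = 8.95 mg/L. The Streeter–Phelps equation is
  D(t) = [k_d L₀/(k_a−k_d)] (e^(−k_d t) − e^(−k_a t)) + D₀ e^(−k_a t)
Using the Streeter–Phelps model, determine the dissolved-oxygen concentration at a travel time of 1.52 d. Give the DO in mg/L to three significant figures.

k_d L₀/(k_a−k_d) = 0.416×43.4/(1.66−0.416) = 18.05/1.244 = 14.51 mg/L.
e^(−k_d t) = e^(−0.416×1.520) = 0.5314; e^(−k_a t) = e^(−1.66×1.520) = 0.08020.
D = 14.51 × (0.5314 − 0.08020) + 0.843 × 0.08020 = 6.548 + 0.06761 = 6.615 mg/L.
DO = C_s − D = 8.95 − 6.615 = 2.335 mg/L.

DO ≈ 2.33 mg/L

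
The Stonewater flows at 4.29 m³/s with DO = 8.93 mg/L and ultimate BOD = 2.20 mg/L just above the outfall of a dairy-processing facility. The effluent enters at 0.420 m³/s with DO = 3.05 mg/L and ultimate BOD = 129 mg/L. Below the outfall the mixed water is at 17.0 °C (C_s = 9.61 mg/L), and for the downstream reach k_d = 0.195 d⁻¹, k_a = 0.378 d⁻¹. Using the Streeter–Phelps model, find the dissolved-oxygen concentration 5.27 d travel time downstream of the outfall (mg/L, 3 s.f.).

DO ≈ 6.26 mg/L

Mixed DO = (4.29×8.93 + 0.420×3.05)/(4.29+0.420) = 39.59/4.710 = 8.406 mg/L.
Mixed L₀ = (4.29×2.20 + 0.420×129)/(4.710) = 63.62/4.710 = 13.51 mg/L.
Initial deficit D₀ = C_s − DO₀ = 9.61 − 8.406 = 1.204 mg/L.
D(5.27) = [0.195×13.51/(0.378−0.195)](e^(−0.195×5.27) − e^(−0.378×5.27)) + 1.204 e^(−0.378×5.27)
= 14.39 × (0.3578 − 0.1364) + 1.204 × 0.1364 = 3.351 mg/L.
DO = 9.61 − 3.351 = 6.259 mg/L.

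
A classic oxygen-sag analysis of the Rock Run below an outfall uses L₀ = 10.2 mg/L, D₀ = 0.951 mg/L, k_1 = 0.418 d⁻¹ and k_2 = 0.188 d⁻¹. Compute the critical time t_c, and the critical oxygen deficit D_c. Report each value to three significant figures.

At the critical point dD/dt = 0, so k_1 L₀ e^(−k_1 t) = k_2 D. Substituting D(t) from the Streeter–Phelps equation and solving for t gives
t_c = ln[(k_2/k_1)(1 − D₀(k_2−k_1)/(k_1 L₀))] / (k_2−k_1).
Here k_2−k_1 = -0.2300 d⁻¹ and 1 − D₀(k_2−k_1)/(k_1 L₀) = 1 − 0.951×-0.2300/(0.418×10.2) = 1.051, so
t_c = ln(0.4498 × 1.051) / -0.2300 = -0.7490 / -0.2300 = 3.257 d.
L(t_c) = L₀ e^(−k_1 t_c) = 10.2 × 0.2563 = 2.615 mg/L, and at the critical point k_2 D_c = k_1 L, so D_c = (0.418/0.188) × 2.615 = 5.813 mg/L.

t_c ≈ 3.26 d; D_c ≈ 5.81 mg/L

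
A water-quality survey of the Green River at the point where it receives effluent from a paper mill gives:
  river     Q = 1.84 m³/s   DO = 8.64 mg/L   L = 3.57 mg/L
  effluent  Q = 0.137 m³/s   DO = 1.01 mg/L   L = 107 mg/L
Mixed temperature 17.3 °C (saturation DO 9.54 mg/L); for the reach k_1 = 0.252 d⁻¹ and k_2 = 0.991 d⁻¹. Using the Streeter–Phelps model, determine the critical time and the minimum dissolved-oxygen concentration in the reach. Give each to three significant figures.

t_c ≈ 1.18 d; minimum DO ≈ 7.51 mg/L

Mixed DO = (1.84×8.64 + 0.137×1.01)/(1.84+0.137) = 16.04/1.977 = 8.111 mg/L.
Mixed L₀ = (1.84×3.57 + 0.137×107)/(1.977) = 21.23/1.977 = 10.74 mg/L.
Initial deficit D₀ = C_s − DO₀ = 9.54 − 8.111 = 1.429 mg/L.
t_c = (1/0.7390) ln[(0.991/0.252)(1 − 1.429×0.7390/(0.252×10.74))] = 1.353 × ln(2.398) = 1.184 d.
D_c = (0.252/0.991) × 10.74 × e^(−0.252×1.184) = 0.2543 × 10.74 × 0.7421 = 2.026 mg/L.
Minimum DO = 9.54 − 2.026 = 7.514 mg/L.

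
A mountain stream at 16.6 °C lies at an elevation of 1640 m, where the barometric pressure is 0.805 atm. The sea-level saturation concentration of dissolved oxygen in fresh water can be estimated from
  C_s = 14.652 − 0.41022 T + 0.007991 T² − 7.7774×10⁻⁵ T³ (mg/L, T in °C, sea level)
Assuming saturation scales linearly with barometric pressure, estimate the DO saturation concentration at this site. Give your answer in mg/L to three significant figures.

At sea level: C_s = 14.652 − 0.41022×16.6 + 0.007991×16.6² − 7.7774×10⁻⁵×16.6³ = 9.689 mg/L.
Pressure correction: C_s' = 9.689 × 0.805 = 7.799 mg/L.

C_s ≈ 7.80 mg/L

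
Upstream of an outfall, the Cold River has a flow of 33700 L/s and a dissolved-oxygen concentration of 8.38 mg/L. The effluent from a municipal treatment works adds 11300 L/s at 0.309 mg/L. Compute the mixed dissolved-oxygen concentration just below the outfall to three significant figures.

Flow-weighted mixing: C = (Q_r C_r + Q_w C_w)/(Q_r + Q_w)
= (33700×8.38 + 11300×0.309)/(33700 + 11300) = 285900/45000 = 6.353 mg/L.

6.35 mg/L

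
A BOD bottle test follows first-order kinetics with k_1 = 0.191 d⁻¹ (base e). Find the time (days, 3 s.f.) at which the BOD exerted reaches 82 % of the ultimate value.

t ≈ 8.98 d

y/L₀ = 1 − e^(−k_1 t) = 0.82 ⇒ e^(−k_1 t) = 0.180
t = −ln(0.180) / 0.191 = 1.715 / 0.191 = 8.978 d.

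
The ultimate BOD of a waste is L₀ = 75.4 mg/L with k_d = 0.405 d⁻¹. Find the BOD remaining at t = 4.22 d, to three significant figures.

L_t = L₀ e^(−k_d t) = 75.4 × e^(−0.405×4.22) = 75.4 × 0.1810 = 13.65 mg/L.

L ≈ 13.6 mg/L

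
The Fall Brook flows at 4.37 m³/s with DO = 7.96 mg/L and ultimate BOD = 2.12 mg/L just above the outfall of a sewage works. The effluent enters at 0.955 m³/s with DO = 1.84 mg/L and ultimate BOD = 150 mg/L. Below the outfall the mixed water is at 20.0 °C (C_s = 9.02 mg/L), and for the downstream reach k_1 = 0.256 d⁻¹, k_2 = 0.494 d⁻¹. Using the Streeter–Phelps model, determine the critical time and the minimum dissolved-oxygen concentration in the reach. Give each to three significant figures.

Mixed DO = (4.37×7.96 + 0.955×1.84)/(4.37+0.955) = 36.54/5.325 = 6.862 mg/L.
Mixed L₀ = (4.37×2.12 + 0.955×150)/(5.325) = 152.5/5.325 = 28.64 mg/L.
Initial deficit D₀ = C_s − DO₀ = 9.02 − 6.862 = 2.158 mg/L.
t_c = (1/0.2380) ln[(0.494/0.256)(1 − 2.158×0.2380/(0.256×28.64))] = 4.202 × ln(1.795) = 2.457 d.
D_c = (0.256/0.494) × 28.64 × e^(−0.256×2.457) = 0.5182 × 28.64 × 0.5331 = 7.913 mg/L.
Minimum DO = 9.02 − 7.913 = 1.107 mg/L.

t_c ≈ 2.46 d; minimum DO ≈ 1.11 mg/L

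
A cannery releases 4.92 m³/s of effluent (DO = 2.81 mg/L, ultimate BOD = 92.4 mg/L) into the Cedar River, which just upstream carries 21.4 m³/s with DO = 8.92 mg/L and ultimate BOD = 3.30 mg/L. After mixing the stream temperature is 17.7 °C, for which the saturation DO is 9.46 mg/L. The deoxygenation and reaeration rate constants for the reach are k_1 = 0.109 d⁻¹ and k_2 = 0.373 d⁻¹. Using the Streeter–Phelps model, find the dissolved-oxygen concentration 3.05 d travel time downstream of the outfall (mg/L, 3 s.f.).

DO ≈ 5.65 mg/L

Mixed DO = (21.4×8.92 + 4.92×2.81)/(21.4+4.92) = 204.7/26.32 = 7.778 mg/L.
Mixed L₀ = (21.4×3.30 + 4.92×92.4)/(26.32) = 525.2/26.32 = 19.96 mg/L.
Initial deficit D₀ = C_s − DO₀ = 9.46 − 7.778 = 1.682 mg/L.
D(3.05) = [0.109×19.96/(0.373−0.109)](e^(−0.109×3.05) − e^(−0.373×3.05)) + 1.682 e^(−0.373×3.05)
= 8.239 × (0.7172 − 0.3206) + 1.682 × 0.3206 = 3.807 mg/L.
DO = 9.46 − 3.807 = 5.653 mg/L.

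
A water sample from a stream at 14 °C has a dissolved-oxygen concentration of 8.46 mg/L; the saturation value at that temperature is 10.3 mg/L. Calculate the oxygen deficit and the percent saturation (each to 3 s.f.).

D = C_s − C = 10.3 − 8.46 = 1.84 mg/L.
% saturation = 8.46/10.3 × 100 = 82.1 %.

D ≈ 1.84 mg/L; 82.1 % saturation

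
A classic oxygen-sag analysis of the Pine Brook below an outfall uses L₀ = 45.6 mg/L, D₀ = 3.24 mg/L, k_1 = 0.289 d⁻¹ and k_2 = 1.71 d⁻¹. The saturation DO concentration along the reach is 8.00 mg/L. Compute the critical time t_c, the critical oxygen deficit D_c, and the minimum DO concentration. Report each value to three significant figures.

With k_2/k_1 = 5.917 and 1 − D₀(k_2−k_1)/(k_1 L₀) = 0.6506,
t_c = ln(5.917 × 0.6506) / (1.71 − 0.289) = ln(3.850) / 1.421 = 1.348/1.421 = 0.9486 d.
L(t_c) = L₀ e^(−k_1 t_c) = 45.6 × 0.7602 = 34.67 mg/L, and at the critical point k_2 D_c = k_1 L, so D_c = (0.289/1.71) × 34.67 = 5.859 mg/L.
Minimum DO = C_s − D_c = 8.00 − 5.859 = 2.141 mg/L.

t_c ≈ 0.949 d; D_c ≈ 5.86 mg/L; min DO ≈ 2.14 mg/L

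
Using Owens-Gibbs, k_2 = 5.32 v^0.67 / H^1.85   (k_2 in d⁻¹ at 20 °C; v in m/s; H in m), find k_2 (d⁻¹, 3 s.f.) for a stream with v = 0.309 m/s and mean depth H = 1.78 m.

k_2 = 5.32 × 0.309^0.67 / 1.78^1.85 = 5.32 × 0.4553 / 2.906 = 0.8335 d⁻¹.

k_2 ≈ 0.834 d⁻¹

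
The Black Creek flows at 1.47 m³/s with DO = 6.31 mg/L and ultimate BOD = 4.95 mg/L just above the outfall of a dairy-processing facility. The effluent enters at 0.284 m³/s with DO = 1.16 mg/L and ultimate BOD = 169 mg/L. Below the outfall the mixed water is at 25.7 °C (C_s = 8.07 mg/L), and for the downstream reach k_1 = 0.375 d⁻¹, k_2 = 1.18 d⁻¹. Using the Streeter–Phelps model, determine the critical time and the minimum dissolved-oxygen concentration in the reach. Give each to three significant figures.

t_c ≈ 1.18 d; minimum DO ≈ 1.64 mg/L

Mixed DO = (1.47×6.31 + 0.284×1.16)/(1.47+0.284) = 9.605/1.754 = 5.476 mg/L.
Mixed L₀ = (1.47×4.95 + 0.284×169)/(1.754) = 55.27/1.754 = 31.51 mg/L.
Initial deficit D₀ = C_s − DO₀ = 8.07 − 5.476 = 2.594 mg/L.
t_c = (1/0.8050) ln[(1.18/0.375)(1 − 2.594×0.8050/(0.375×31.51))] = 1.242 × ln(2.591) = 1.182 d.
D_c = (0.375/1.18) × 31.51 × e^(−0.375×1.182) = 0.3178 × 31.51 × 0.6418 = 6.428 mg/L.
Minimum DO = 8.07 − 6.428 = 1.642 mg/L.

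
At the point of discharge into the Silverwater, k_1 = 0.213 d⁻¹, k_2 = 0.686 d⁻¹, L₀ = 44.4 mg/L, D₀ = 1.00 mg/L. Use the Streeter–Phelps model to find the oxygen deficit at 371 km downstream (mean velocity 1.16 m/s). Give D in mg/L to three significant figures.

Travel time t = x/v = 371 km / (1.16 m/s) = 371000 m / 1.16 m/s = 319800 s = 3.702 d.
k_1 L₀/(k_2−k_1) = 0.213×44.4/(0.686−0.213) = 9.457/0.4730 = 19.99 mg/L.
e^(−k_1 t) = e^(−0.213×3.702) = 0.4545; e^(−k_2 t) = e^(−0.686×3.702) = 0.07892.
D = 19.99 × (0.4545 − 0.07892) + 1.00 × 0.07892 = 7.510 + 0.07892 = 7.589 mg/L.

D ≈ 7.59 mg/L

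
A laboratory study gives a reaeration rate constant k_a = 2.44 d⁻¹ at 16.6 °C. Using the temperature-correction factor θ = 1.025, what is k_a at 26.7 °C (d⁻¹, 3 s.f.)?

k_a ≈ 3.13 d⁻¹

k_a(T₂) = k_a(T₁) · θ^(T₂−T₁) = 2.44 × 1.025^(26.7−16.6)
= 2.44 × 1.025^10.1 = 2.44 × 1.283 = 3.131 d⁻¹.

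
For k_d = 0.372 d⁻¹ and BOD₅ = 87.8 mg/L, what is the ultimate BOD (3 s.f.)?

L₀ ≈ 104 mg/L

BOD₅ = L₀(1 − e^(−5k_d)) ⇒ L₀ = BOD₅ / (1 − e^(−5×0.372))
= 87.8 / (1 − 0.1557) = 87.8 / 0.8443 = 104.0 mg/L.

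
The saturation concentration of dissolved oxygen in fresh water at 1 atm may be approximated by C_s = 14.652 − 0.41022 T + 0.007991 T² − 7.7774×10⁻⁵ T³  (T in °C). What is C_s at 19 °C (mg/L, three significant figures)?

C_s ≈ 9.21 mg/L

C_s = 14.652 − 0.41022×19 + 0.007991×19² − 7.7774×10⁻⁵×19³ = 9.209 mg/L.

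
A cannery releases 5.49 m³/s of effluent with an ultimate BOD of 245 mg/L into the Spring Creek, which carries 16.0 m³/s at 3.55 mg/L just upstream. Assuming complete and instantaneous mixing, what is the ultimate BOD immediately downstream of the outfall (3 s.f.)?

Flow-weighted mixing: C = (Q_r C_r + Q_w C_w)/(Q_r + Q_w)
= (16.0×3.55 + 5.49×245)/(16.0 + 5.49) = 1402/21.49 = 65.23 mg/L.

65.2 mg/L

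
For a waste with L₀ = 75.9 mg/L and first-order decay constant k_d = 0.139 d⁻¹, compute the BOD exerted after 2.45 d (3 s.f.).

y_t = L₀(1 − e^(−k_d t)) = 75.9 × (1 − e^(−0.139×2.45))
= 75.9 × (1 − 0.7114) = 75.9 × 0.2886 = 21.91 mg/L.

y ≈ 21.9 mg/L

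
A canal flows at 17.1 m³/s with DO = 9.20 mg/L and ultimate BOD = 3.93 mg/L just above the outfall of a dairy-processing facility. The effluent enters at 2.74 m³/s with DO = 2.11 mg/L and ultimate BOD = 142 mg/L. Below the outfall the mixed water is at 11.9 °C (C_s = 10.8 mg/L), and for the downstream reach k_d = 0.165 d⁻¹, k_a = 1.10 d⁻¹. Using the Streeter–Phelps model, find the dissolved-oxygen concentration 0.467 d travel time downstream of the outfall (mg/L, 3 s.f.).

DO ≈ 7.93 mg/L

Mixed DO = (17.1×9.20 + 2.74×2.11)/(17.1+2.74) = 163.1/19.84 = 8.221 mg/L.
Mixed L₀ = (17.1×3.93 + 2.74×142)/(19.84) = 456.3/19.84 = 23.00 mg/L.
Initial deficit D₀ = C_s − DO₀ = 10.8 − 8.221 = 2.579 mg/L.
D(0.467) = [0.165×23.00/(1.10−0.165)](e^(−0.165×0.467) − e^(−1.10×0.467)) + 2.579 e^(−1.10×0.467)
= 4.058 × (0.9258 − 0.5983) + 2.579 × 0.5983 = 2.872 mg/L.
DO = 10.8 − 2.872 = 7.928 mg/L.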